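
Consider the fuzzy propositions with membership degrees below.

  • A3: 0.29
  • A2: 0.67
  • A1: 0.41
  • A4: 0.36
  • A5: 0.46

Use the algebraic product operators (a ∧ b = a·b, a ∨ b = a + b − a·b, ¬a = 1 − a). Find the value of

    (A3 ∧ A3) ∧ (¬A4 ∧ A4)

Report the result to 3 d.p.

0.019

A3 ∧ A3 = a·b on (0.2900, 0.2900) = 0.0841
¬A4 = 1 − 0.3600 = 0.6400
¬A4 ∧ A4 = a·b on (0.6400, 0.3600) = 0.2304
(A3 ∧ A3) ∧ (¬A4 ∧ A4) = a·b on (0.0841, 0.2304) = 0.0194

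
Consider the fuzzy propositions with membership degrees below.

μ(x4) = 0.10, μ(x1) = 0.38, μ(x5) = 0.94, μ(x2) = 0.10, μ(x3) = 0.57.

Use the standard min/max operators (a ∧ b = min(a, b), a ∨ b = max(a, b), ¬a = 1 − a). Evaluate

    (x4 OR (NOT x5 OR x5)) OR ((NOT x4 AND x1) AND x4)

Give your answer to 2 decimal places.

0.94

NOT x5 = 1 − 0.94 = 0.06
NOT x5 OR x5 = max(a, b) on (0.06, 0.94) = 0.94
x4 OR (NOT x5 OR x5) = max(a, b) on (0.10, 0.94) = 0.94
NOT x4 = 1 − 0.10 = 0.90
NOT x4 AND x1 = min(a, b) on (0.90, 0.38) = 0.38
(NOT x4 AND x1) AND x4 = min(a, b) on (0.38, 0.10) = 0.10
(x4 OR (NOT x5 OR x5)) OR ((NOT x4 AND x1) AND x4) = max(a, b) on (0.94, 0.10) = 0.94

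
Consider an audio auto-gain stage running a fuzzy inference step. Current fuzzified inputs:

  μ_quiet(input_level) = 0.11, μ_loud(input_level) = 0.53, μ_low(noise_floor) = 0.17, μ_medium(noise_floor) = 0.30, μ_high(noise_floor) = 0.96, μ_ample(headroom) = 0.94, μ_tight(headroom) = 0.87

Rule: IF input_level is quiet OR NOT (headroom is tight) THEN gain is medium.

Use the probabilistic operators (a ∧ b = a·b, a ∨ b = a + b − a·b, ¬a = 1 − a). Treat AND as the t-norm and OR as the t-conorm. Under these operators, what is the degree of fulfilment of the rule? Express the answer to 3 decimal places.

0.226

firing strength: quiet=0.11, ¬tight=1−0.87=0.13; OR[a + b − a·b] → w = 0.2257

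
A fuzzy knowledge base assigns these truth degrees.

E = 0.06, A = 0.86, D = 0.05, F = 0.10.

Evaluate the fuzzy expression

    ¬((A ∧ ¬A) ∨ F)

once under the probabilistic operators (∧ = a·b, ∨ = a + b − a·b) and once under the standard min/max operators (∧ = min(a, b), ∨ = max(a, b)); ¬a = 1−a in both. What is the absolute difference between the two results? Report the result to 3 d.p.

Under probabilistic:
  ¬A = 1 − 0.8600 = 0.1400
  A ∧ ¬A = a·b on (0.8600, 0.1400) = 0.1204
  (A ∧ ¬A) ∨ F = a + b − a·b on (0.1204, 0.1000) = 0.2084
  ¬((A ∧ ¬A) ∨ F) = 1 − 0.2084 = 0.7916
  → value = 0.7916
Under standard min/max:
  ¬A = 1 − 0.86 = 0.14
  A ∧ ¬A = min(a, b) on (0.86, 0.14) = 0.14
  (A ∧ ¬A) ∨ F = max(a, b) on (0.14, 0.10) = 0.14
  ¬((A ∧ ¬A) ∨ F) = 1 − 0.14 = 0.86
  → value = 0.8600
|0.7916 − 0.8600| = 0.068

0.068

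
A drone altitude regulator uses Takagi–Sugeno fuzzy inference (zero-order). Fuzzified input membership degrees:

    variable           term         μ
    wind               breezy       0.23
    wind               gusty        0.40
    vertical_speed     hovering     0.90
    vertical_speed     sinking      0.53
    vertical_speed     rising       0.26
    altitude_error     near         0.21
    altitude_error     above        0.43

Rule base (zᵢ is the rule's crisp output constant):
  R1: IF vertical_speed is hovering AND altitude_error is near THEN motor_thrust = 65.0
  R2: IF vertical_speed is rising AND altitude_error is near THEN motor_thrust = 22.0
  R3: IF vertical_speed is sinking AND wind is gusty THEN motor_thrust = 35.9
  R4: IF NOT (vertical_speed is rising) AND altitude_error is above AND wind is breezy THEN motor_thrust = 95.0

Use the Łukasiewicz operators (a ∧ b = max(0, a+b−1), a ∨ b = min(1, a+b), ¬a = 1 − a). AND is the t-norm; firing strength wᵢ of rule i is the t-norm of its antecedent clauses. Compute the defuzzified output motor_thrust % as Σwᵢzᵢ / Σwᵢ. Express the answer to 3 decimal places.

65.000

R1 (z=65.0): hovering=0.90, near=0.21; AND[max(0, a+b−1)] → w = 0.11
R2 (z=22.0): rising=0.26, near=0.21; AND[max(0, a+b−1)] → w = 0.00
R3 (z=35.9): sinking=0.53, gusty=0.40; AND[max(0, a+b−1)] → w = 0.00
R4 (z=95.0): ¬rising=1−0.26=0.74, above=0.43, breezy=0.23; AND[max(0, a+b−1)] → w = 0.00
Weighted average = (0.11·65.0 + 0.00·22.0 + 0.00·35.9 + 0.00·95.0) / (0.11 + 0.00 + 0.00 + 0.00)
  = 7.1500 / 0.1100 = 65.000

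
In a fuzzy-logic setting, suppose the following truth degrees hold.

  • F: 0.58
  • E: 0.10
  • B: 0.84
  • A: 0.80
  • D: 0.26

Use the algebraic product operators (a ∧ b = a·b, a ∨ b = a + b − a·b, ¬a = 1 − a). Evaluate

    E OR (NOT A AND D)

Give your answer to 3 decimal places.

0.147

NOT A = 1 − 0.8000 = 0.2000
NOT A AND D = a·b on (0.2000, 0.2600) = 0.0520
E OR (NOT A AND D) = a + b − a·b on (0.1000, 0.0520) = 0.1468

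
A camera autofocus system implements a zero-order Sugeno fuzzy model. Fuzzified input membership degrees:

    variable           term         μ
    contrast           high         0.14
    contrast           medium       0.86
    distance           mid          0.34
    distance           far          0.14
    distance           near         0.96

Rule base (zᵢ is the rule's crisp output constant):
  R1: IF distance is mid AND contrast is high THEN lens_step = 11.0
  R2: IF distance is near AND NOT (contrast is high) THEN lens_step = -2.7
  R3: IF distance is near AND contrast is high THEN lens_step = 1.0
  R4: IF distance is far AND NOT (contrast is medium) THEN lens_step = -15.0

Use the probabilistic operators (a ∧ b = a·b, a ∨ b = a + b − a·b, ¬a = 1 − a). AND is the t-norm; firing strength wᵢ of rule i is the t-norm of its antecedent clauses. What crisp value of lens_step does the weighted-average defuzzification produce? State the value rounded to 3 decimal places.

-1.816

R1 (z=11.0): mid=0.34, high=0.14; AND[a·b] → w = 0.0476
R2 (z=-2.7): near=0.96, ¬high=1−0.14=0.86; AND[a·b] → w = 0.8256
R3 (z=1.0): near=0.96, high=0.14; AND[a·b] → w = 0.1344
R4 (z=-15.0): far=0.14, ¬medium=1−0.86=0.14; AND[a·b] → w = 0.0196
Weighted average = (0.0476·11.0 + 0.8256·-2.7 + 0.1344·1.0 + 0.0196·-15.0) / (0.0476 + 0.8256 + 0.1344 + 0.0196)
  = -1.8651 / 1.0272 = -1.816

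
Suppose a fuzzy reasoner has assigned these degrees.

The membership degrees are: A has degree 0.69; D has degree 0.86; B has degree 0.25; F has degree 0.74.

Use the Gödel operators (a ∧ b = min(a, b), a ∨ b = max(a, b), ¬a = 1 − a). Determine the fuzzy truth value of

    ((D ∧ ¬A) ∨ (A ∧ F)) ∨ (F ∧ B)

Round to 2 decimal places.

¬A = 1 − 0.69 = 0.31
D ∧ ¬A = min(a, b) on (0.86, 0.31) = 0.31
A ∧ F = min(a, b) on (0.69, 0.74) = 0.69
(D ∧ ¬A) ∨ (A ∧ F) = max(a, b) on (0.31, 0.69) = 0.69
F ∧ B = min(a, b) on (0.74, 0.25) = 0.25
((D ∧ ¬A) ∨ (A ∧ F)) ∨ (F ∧ B) = max(a, b) on (0.69, 0.25) = 0.69

0.69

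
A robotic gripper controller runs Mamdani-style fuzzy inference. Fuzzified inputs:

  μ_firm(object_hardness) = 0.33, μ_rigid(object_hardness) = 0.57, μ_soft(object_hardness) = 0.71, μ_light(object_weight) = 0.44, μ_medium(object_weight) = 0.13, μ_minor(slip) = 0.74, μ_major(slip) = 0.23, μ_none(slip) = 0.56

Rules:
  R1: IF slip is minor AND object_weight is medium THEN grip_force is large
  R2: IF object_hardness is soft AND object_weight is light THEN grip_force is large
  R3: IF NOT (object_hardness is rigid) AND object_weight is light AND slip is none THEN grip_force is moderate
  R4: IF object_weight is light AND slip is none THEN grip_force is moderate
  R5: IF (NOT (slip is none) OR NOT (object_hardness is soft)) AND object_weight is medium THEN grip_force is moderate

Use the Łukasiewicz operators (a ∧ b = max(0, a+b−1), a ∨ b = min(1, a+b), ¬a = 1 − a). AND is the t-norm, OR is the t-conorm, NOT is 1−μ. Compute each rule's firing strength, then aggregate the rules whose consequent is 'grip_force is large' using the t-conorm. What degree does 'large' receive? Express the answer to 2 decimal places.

0.15

R1: minor=0.74, medium=0.13; AND[max(0, a+b−1)] → w = 0.00
R2: soft=0.71, light=0.44; AND[max(0, a+b−1)] → w = 0.15
R3: ¬rigid=1−0.57=0.43, light=0.44, none=0.56; AND[max(0, a+b−1)] → w = 0.00
R4: light=0.44, none=0.56; AND[max(0, a+b−1)] → w = 0.00
R5: (¬none=1−0.56=0.44 OR ¬soft=1−0.71=0.29) = 0.73; AND[max(0, a+b−1)] with medium=0.13 → w = 0.00
Rules with consequent 'large': {R1, R2} → strengths 0.00, 0.15
Aggregate via t-conorm [min(1, a+b)]: 0.15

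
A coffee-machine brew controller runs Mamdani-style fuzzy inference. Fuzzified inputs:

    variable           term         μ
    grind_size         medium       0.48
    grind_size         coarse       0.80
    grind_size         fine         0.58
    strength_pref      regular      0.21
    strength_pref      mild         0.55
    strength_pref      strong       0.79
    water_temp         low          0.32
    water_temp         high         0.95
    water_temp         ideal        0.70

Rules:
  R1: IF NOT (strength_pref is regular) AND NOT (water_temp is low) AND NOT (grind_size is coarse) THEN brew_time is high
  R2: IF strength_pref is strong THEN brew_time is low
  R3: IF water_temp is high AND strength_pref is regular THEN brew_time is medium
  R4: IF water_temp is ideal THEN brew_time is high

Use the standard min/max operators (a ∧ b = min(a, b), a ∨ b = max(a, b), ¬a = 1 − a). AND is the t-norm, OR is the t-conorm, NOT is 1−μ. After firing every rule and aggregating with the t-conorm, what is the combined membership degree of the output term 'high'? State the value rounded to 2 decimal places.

R1: ¬regular=1−0.21=0.79, ¬low=1−0.32=0.68, ¬coarse=1−0.80=0.20; AND[min(a, b)] → w = 0.20
R2: strong=0.79 → w = 0.79
R3: high=0.95, regular=0.21; AND[min(a, b)] → w = 0.21
R4: ideal=0.70 → w = 0.70
Rules with consequent 'high': {R1, R4} → strengths 0.20, 0.70
Aggregate via t-conorm [max(a, b)]: 0.70

0.70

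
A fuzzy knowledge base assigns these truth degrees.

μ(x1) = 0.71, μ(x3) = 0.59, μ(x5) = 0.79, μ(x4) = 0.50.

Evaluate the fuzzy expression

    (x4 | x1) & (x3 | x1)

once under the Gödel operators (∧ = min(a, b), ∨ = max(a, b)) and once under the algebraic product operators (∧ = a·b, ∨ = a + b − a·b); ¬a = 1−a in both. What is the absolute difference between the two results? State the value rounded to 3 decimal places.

Under Gödel:
  x4 | x1 = max(a, b) on (0.50, 0.71) = 0.71
  x3 | x1 = max(a, b) on (0.59, 0.71) = 0.71
  (x4 | x1) & (x3 | x1) = min(a, b) on (0.71, 0.71) = 0.71
  → value = 0.7100
Under algebraic product:
  x4 | x1 = a + b − a·b on (0.5000, 0.7100) = 0.8550
  x3 | x1 = a + b − a·b on (0.5900, 0.7100) = 0.8811
  (x4 | x1) & (x3 | x1) = a·b on (0.8550, 0.8811) = 0.7533
  → value = 0.7533
|0.7100 − 0.7533| = 0.043

0.043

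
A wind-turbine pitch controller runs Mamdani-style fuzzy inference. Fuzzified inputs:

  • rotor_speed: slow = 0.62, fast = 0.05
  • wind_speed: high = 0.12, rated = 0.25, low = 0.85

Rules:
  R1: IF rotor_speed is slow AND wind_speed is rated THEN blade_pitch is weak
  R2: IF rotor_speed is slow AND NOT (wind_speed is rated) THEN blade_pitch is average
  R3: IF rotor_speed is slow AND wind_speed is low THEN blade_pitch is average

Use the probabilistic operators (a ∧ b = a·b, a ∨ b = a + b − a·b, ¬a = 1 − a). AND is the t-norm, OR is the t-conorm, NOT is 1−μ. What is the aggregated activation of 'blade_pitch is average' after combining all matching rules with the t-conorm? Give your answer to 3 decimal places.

R1: slow=0.62, rated=0.25; AND[a·b] → w = 0.1550
R2: slow=0.62, ¬rated=1−0.25=0.75; AND[a·b] → w = 0.4650
R3: slow=0.62, low=0.85; AND[a·b] → w = 0.5270
Rules with consequent 'average': {R2, R3} → strengths 0.4650, 0.5270
Aggregate via t-conorm [a + b − a·b]: 0.7469

0.747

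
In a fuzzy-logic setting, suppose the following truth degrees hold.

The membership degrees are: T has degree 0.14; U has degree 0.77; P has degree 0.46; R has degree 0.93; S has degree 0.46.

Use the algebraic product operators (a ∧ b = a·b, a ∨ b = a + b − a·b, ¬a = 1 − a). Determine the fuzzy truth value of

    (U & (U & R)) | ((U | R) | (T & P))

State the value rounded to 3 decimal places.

0.993

U & R = a·b on (0.7700, 0.9300) = 0.7161
U & (U & R) = a·b on (0.7700, 0.7161) = 0.5514
U | R = a + b − a·b on (0.7700, 0.9300) = 0.9839
T & P = a·b on (0.1400, 0.4600) = 0.0644
(U | R) | (T & P) = a + b − a·b on (0.9839, 0.0644) = 0.9849
(U & (U & R)) | ((U | R) | (T & P)) = a + b − a·b on (0.5514, 0.9849) = 0.9932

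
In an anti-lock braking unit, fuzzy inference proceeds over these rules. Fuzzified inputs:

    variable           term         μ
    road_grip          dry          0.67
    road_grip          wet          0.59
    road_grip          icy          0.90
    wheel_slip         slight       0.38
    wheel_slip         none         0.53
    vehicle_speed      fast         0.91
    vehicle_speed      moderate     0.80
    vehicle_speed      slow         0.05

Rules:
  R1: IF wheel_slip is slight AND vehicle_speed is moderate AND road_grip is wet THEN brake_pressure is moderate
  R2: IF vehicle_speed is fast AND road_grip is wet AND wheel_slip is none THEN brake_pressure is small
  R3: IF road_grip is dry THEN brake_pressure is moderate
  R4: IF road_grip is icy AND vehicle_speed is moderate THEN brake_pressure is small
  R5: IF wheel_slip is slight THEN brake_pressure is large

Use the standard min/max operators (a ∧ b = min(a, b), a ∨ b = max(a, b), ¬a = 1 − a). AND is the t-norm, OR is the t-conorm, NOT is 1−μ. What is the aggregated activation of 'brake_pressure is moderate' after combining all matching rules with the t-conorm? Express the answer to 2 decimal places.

0.67

R1: slight=0.38, moderate=0.80, wet=0.59; AND[min(a, b)] → w = 0.38
R2: fast=0.91, wet=0.59, none=0.53; AND[min(a, b)] → w = 0.53
R3: dry=0.67 → w = 0.67
R4: icy=0.90, moderate=0.80; AND[min(a, b)] → w = 0.80
R5: slight=0.38 → w = 0.38
Rules with consequent 'moderate': {R1, R3} → strengths 0.38, 0.67
Aggregate via t-conorm [max(a, b)]: 0.67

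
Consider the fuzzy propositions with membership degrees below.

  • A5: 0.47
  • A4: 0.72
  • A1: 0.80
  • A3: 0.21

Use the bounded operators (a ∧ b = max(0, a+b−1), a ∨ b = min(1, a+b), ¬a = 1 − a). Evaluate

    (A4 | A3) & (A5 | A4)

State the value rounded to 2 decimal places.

0.93

A4 | A3 = min(1, a+b) on (0.72, 0.21) = 0.93
A5 | A4 = min(1, a+b) on (0.47, 0.72) = 1.00
(A4 | A3) & (A5 | A4) = max(0, a+b−1) on (0.93, 1.00) = 0.93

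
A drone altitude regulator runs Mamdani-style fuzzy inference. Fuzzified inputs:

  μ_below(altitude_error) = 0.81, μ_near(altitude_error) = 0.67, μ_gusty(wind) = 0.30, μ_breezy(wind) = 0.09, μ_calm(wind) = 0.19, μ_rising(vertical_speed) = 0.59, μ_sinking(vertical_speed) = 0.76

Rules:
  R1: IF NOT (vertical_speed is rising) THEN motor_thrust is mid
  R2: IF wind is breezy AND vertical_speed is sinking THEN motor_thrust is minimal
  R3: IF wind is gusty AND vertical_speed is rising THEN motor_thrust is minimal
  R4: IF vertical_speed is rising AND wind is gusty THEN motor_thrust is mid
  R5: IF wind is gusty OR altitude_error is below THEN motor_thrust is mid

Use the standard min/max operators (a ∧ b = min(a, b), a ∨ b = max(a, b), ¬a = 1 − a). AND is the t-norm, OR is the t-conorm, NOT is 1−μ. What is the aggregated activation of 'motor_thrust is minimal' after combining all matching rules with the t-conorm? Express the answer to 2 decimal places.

R1: ¬rising=1−0.59=0.41 → w = 0.41
R2: breezy=0.09, sinking=0.76; AND[min(a, b)] → w = 0.09
R3: gusty=0.30, rising=0.59; AND[min(a, b)] → w = 0.30
R4: rising=0.59, gusty=0.30; AND[min(a, b)] → w = 0.30
R5: gusty=0.30, below=0.81; OR[max(a, b)] → w = 0.81
Rules with consequent 'minimal': {R2, R3} → strengths 0.09, 0.30
Aggregate via t-conorm [max(a, b)]: 0.30

0.30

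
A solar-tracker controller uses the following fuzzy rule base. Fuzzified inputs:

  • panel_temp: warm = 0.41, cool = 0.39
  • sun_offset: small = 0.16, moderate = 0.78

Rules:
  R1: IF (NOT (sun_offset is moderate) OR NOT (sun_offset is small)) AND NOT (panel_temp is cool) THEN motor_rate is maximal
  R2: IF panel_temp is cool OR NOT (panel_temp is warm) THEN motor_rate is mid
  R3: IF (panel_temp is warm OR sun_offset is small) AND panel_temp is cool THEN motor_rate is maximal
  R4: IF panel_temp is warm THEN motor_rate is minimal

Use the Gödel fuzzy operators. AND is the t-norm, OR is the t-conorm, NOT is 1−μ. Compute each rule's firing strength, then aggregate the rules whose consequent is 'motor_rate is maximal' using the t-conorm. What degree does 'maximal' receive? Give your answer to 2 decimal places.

0.61

R1: (¬moderate=1−0.78=0.22 OR ¬small=1−0.16=0.84) = 0.84; AND[min(a, b)] with ¬cool=1−0.39=0.61 → w = 0.61
R2: cool=0.39, ¬warm=1−0.41=0.59; OR[max(a, b)] → w = 0.59
R3: (warm=0.41 OR small=0.16) = 0.41; AND[min(a, b)] with cool=0.39 → w = 0.39
R4: warm=0.41 → w = 0.41
Rules with consequent 'maximal': {R1, R3} → strengths 0.61, 0.39
Aggregate via t-conorm [max(a, b)]: 0.61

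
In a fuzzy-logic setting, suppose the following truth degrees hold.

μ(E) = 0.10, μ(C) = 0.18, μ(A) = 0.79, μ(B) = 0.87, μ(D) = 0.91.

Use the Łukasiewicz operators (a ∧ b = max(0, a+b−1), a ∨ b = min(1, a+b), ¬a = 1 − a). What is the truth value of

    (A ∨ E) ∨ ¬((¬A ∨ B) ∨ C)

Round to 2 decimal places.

0.89

A ∨ E = min(1, a+b) on (0.79, 0.10) = 0.89
¬A = 1 − 0.79 = 0.21
¬A ∨ B = min(1, a+b) on (0.21, 0.87) = 1.00
(¬A ∨ B) ∨ C = min(1, a+b) on (1.00, 0.18) = 1.00
¬((¬A ∨ B) ∨ C) = 1 − 1.00 = 0.00
(A ∨ E) ∨ ¬((¬A ∨ B) ∨ C) = min(1, a+b) on (0.89, 0.00) = 0.89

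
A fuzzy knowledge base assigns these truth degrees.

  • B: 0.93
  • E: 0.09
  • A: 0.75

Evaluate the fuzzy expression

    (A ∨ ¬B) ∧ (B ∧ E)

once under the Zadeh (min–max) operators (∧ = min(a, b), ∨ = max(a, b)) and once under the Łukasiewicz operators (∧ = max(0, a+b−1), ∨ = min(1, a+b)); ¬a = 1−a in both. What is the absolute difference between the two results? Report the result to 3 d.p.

0.090

Under Zadeh (min–max):
  ¬B = 1 − 0.93 = 0.07
  A ∨ ¬B = max(a, b) on (0.75, 0.07) = 0.75
  B ∧ E = min(a, b) on (0.93, 0.09) = 0.09
  (A ∨ ¬B) ∧ (B ∧ E) = min(a, b) on (0.75, 0.09) = 0.09
  → value = 0.0900
Under Łukasiewicz:
  ¬B = 1 − 0.93 = 0.07
  A ∨ ¬B = min(1, a+b) on (0.75, 0.07) = 0.82
  B ∧ E = max(0, a+b−1) on (0.93, 0.09) = 0.02
  (A ∨ ¬B) ∧ (B ∧ E) = max(0, a+b−1) on (0.82, 0.02) = 0.00
  → value = 0.0000
|0.0900 − 0.0000| = 0.090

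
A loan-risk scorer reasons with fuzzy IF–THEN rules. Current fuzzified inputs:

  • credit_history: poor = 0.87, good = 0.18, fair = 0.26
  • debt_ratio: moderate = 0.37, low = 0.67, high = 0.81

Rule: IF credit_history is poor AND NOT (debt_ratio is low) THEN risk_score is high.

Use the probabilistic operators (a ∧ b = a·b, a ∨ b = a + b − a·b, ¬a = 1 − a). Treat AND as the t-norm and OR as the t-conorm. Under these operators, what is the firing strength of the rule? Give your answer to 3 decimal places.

firing strength: poor=0.87, ¬low=1−0.67=0.33; AND[a·b] → w = 0.2871

0.287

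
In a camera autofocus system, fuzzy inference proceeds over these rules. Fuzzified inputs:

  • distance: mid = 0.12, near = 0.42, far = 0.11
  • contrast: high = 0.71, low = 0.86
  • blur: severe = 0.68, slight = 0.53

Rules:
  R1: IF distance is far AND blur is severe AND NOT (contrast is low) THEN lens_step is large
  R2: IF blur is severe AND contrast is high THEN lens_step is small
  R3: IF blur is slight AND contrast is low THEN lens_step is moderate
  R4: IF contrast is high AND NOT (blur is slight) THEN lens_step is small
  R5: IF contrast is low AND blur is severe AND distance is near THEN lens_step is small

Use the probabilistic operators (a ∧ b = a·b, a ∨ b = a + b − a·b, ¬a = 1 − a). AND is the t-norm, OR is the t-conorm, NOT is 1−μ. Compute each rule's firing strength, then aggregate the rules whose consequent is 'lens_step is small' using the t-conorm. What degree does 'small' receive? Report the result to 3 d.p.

R1: far=0.11, severe=0.68, ¬low=1−0.86=0.14; AND[a·b] → w = 0.0105
R2: severe=0.68, high=0.71; AND[a·b] → w = 0.4828
R3: slight=0.53, low=0.86; AND[a·b] → w = 0.4558
R4: high=0.71, ¬slight=1−0.53=0.47; AND[a·b] → w = 0.3337
R5: low=0.86, severe=0.68, near=0.42; AND[a·b] → w = 0.2456
Rules with consequent 'small': {R2, R4, R5} → strengths 0.4828, 0.3337, 0.2456
Aggregate via t-conorm [a + b − a·b]: 0.7400

0.740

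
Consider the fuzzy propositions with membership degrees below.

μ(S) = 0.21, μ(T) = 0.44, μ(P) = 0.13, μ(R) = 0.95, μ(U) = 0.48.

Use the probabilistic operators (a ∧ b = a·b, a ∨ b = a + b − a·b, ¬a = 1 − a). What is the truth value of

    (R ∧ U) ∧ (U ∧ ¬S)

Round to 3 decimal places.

0.173

R ∧ U = a·b on (0.9500, 0.4800) = 0.4560
¬S = 1 − 0.2100 = 0.7900
U ∧ ¬S = a·b on (0.4800, 0.7900) = 0.3792
(R ∧ U) ∧ (U ∧ ¬S) = a·b on (0.4560, 0.3792) = 0.1729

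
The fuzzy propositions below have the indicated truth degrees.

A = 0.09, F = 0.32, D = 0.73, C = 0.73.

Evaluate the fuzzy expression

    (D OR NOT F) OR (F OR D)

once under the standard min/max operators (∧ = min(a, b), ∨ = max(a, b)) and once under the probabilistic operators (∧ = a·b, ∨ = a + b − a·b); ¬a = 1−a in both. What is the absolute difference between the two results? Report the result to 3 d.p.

0.254

Under standard min/max:
  NOT F = 1 − 0.32 = 0.68
  D OR NOT F = max(a, b) on (0.73, 0.68) = 0.73
  F OR D = max(a, b) on (0.32, 0.73) = 0.73
  (D OR NOT F) OR (F OR D) = max(a, b) on (0.73, 0.73) = 0.73
  → value = 0.7300
Under probabilistic:
  NOT F = 1 − 0.3200 = 0.6800
  D OR NOT F = a + b − a·b on (0.7300, 0.6800) = 0.9136
  F OR D = a + b − a·b on (0.3200, 0.7300) = 0.8164
  (D OR NOT F) OR (F OR D) = a + b − a·b on (0.9136, 0.8164) = 0.9841
  → value = 0.9841
|0.7300 − 0.9841| = 0.254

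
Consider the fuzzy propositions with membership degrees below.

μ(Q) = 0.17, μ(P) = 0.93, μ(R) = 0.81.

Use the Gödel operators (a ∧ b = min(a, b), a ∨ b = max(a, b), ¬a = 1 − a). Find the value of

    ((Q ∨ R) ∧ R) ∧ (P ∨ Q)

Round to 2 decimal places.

Q ∨ R = max(a, b) on (0.17, 0.81) = 0.81
(Q ∨ R) ∧ R = min(a, b) on (0.81, 0.81) = 0.81
P ∨ Q = max(a, b) on (0.93, 0.17) = 0.93
((Q ∨ R) ∧ R) ∧ (P ∨ Q) = min(a, b) on (0.81, 0.93) = 0.81

0.81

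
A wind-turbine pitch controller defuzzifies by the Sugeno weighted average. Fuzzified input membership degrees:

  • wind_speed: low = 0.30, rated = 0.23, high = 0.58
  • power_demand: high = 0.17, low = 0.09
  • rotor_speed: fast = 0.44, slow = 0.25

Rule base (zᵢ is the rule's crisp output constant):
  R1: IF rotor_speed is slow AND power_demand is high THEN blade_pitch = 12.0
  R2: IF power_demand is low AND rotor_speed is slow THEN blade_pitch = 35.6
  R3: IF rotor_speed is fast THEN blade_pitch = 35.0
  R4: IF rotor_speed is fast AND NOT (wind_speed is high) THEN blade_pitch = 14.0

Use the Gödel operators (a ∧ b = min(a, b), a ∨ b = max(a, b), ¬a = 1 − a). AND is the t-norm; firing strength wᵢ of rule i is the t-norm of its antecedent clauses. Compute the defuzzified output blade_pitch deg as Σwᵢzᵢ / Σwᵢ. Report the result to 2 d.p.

23.68

R1 (z=12.0): slow=0.25, high=0.17; AND[min(a, b)] → w = 0.17
R2 (z=35.6): low=0.09, slow=0.25; AND[min(a, b)] → w = 0.09
R3 (z=35.0): fast=0.44 → w = 0.44
R4 (z=14.0): fast=0.44, ¬high=1−0.58=0.42; AND[min(a, b)] → w = 0.42
Weighted average = (0.17·12.0 + 0.09·35.6 + 0.44·35.0 + 0.42·14.0) / (0.17 + 0.09 + 0.44 + 0.42)
  = 26.5240 / 1.1200 = 23.68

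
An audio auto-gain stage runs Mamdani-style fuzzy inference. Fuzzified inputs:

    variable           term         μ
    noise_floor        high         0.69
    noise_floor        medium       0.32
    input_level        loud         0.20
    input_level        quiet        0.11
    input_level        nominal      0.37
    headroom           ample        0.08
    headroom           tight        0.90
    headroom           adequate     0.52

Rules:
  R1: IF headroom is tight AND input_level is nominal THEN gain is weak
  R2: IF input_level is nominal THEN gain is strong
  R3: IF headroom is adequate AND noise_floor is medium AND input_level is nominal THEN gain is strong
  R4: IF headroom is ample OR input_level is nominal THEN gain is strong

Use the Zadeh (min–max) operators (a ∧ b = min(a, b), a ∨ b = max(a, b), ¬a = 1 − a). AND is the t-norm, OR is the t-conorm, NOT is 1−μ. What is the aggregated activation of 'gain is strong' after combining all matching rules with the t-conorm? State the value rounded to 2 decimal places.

0.37

R1: tight=0.90, nominal=0.37; AND[min(a, b)] → w = 0.37
R2: nominal=0.37 → w = 0.37
R3: adequate=0.52, medium=0.32, nominal=0.37; AND[min(a, b)] → w = 0.32
R4: ample=0.08, nominal=0.37; OR[max(a, b)] → w = 0.37
Rules with consequent 'strong': {R2, R3, R4} → strengths 0.37, 0.32, 0.37
Aggregate via t-conorm [max(a, b)]: 0.37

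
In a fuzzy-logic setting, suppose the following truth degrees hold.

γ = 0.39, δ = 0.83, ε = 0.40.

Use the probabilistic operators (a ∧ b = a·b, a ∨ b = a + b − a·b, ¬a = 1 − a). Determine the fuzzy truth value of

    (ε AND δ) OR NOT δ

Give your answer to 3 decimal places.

ε AND δ = a·b on (0.4000, 0.8300) = 0.3320
NOT δ = 1 − 0.8300 = 0.1700
(ε AND δ) OR NOT δ = a + b − a·b on (0.3320, 0.1700) = 0.4456

0.446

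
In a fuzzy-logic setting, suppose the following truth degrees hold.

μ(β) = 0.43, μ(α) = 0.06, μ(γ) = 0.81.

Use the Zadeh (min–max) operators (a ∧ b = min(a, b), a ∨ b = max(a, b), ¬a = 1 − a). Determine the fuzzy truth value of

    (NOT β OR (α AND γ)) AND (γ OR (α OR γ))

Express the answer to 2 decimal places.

NOT β = 1 − 0.43 = 0.57
α AND γ = min(a, b) on (0.06, 0.81) = 0.06
NOT β OR (α AND γ) = max(a, b) on (0.57, 0.06) = 0.57
α OR γ = max(a, b) on (0.06, 0.81) = 0.81
γ OR (α OR γ) = max(a, b) on (0.81, 0.81) = 0.81
(NOT β OR (α AND γ)) AND (γ OR (α OR γ)) = min(a, b) on (0.57, 0.81) = 0.57

0.57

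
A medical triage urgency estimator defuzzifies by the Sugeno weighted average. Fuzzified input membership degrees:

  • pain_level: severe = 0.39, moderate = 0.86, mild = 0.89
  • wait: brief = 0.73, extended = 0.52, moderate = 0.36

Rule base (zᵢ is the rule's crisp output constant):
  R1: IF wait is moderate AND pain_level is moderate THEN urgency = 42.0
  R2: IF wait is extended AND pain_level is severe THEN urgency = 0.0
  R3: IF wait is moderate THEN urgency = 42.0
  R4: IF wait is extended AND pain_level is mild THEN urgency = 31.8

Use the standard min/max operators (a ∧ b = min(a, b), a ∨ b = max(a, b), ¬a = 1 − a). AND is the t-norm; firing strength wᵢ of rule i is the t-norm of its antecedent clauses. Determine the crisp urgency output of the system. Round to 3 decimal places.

R1 (z=42.0): moderate=0.36, moderate=0.86; AND[min(a, b)] → w = 0.36
R2 (z=0.0): extended=0.52, severe=0.39; AND[min(a, b)] → w = 0.39
R3 (z=42.0): moderate=0.36 → w = 0.36
R4 (z=31.8): extended=0.52, mild=0.89; AND[min(a, b)] → w = 0.52
Weighted average = (0.36·42.0 + 0.39·0.0 + 0.36·42.0 + 0.52·31.8) / (0.36 + 0.39 + 0.36 + 0.52)
  = 46.7760 / 1.6300 = 28.697

28.697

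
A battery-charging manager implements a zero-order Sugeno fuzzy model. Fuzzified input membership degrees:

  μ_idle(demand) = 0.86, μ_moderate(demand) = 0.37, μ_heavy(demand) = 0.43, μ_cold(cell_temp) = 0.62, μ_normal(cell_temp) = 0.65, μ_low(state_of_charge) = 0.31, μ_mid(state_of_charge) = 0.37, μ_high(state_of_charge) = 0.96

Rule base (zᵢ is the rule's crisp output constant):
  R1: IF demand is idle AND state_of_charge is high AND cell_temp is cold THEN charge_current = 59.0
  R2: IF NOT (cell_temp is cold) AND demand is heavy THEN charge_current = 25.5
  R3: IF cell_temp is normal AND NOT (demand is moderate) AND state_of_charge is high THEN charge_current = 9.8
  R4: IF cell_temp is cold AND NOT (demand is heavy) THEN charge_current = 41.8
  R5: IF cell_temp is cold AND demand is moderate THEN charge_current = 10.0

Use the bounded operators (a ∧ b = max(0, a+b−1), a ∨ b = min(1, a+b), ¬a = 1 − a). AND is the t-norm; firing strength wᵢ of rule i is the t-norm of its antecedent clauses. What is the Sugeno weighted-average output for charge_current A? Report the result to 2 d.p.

R1 (z=59.0): idle=0.86, high=0.96, cold=0.62; AND[max(0, a+b−1)] → w = 0.44
R2 (z=25.5): ¬cold=1−0.62=0.38, heavy=0.43; AND[max(0, a+b−1)] → w = 0.00
R3 (z=9.8): normal=0.65, ¬moderate=1−0.37=0.63, high=0.96; AND[max(0, a+b−1)] → w = 0.24
R4 (z=41.8): cold=0.62, ¬heavy=1−0.43=0.57; AND[max(0, a+b−1)] → w = 0.19
R5 (z=10.0): cold=0.62, moderate=0.37; AND[max(0, a+b−1)] → w = 0.00
Weighted average = (0.44·59.0 + 0.00·25.5 + 0.24·9.8 + 0.19·41.8 + 0.00·10.0) / (0.44 + 0.00 + 0.24 + 0.19 + 0.00)
  = 36.2540 / 0.8700 = 41.67

41.67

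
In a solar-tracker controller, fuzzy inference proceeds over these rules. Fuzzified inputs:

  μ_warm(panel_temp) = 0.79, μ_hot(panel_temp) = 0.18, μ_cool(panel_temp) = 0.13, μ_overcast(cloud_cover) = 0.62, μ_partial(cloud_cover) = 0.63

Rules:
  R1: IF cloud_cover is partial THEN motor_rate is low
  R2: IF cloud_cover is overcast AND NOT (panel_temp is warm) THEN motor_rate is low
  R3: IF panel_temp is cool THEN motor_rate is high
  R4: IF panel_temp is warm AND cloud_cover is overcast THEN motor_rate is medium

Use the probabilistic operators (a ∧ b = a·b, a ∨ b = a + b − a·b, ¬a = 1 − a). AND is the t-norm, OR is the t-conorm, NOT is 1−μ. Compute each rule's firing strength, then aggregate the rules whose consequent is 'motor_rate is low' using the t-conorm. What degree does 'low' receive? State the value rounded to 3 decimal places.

0.678

R1: partial=0.63 → w = 0.6300
R2: overcast=0.62, ¬warm=1−0.79=0.21; AND[a·b] → w = 0.1302
R3: cool=0.13 → w = 0.1300
R4: warm=0.79, overcast=0.62; AND[a·b] → w = 0.4898
Rules with consequent 'low': {R1, R2} → strengths 0.6300, 0.1302
Aggregate via t-conorm [a + b − a·b]: 0.6782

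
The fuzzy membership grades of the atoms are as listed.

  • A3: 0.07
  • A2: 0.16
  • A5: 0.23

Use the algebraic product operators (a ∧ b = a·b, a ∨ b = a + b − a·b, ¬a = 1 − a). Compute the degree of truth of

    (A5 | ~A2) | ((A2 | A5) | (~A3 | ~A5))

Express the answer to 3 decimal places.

0.999

~A2 = 1 − 0.1600 = 0.8400
A5 | ~A2 = a + b − a·b on (0.2300, 0.8400) = 0.8768
A2 | A5 = a + b − a·b on (0.1600, 0.2300) = 0.3532
~A3 = 1 − 0.0700 = 0.9300
~A5 = 1 − 0.2300 = 0.7700
~A3 | ~A5 = a + b − a·b on (0.9300, 0.7700) = 0.9839
(A2 | A5) | (~A3 | ~A5) = a + b − a·b on (0.3532, 0.9839) = 0.9896
(A5 | ~A2) | ((A2 | A5) | (~A3 | ~A5)) = a + b − a·b on (0.8768, 0.9896) = 0.9987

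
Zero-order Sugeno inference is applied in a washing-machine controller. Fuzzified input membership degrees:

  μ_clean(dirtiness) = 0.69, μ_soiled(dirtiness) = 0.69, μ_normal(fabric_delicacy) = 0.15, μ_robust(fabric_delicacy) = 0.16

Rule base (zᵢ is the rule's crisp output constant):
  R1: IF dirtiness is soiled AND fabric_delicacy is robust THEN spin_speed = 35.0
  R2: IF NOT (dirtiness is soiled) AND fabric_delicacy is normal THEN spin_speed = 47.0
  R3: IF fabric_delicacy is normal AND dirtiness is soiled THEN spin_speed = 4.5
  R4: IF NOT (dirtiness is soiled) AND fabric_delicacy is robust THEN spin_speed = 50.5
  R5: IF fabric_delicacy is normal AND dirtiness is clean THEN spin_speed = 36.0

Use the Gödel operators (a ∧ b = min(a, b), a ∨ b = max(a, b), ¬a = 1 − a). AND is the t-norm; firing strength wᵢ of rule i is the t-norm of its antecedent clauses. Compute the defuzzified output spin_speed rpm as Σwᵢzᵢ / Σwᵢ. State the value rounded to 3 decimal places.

34.812

R1 (z=35.0): soiled=0.69, robust=0.16; AND[min(a, b)] → w = 0.16
R2 (z=47.0): ¬soiled=1−0.69=0.31, normal=0.15; AND[min(a, b)] → w = 0.15
R3 (z=4.5): normal=0.15, soiled=0.69; AND[min(a, b)] → w = 0.15
R4 (z=50.5): ¬soiled=1−0.69=0.31, robust=0.16; AND[min(a, b)] → w = 0.16
R5 (z=36.0): normal=0.15, clean=0.69; AND[min(a, b)] → w = 0.15
Weighted average = (0.16·35.0 + 0.15·47.0 + 0.15·4.5 + 0.16·50.5 + 0.15·36.0) / (0.16 + 0.15 + 0.15 + 0.16 + 0.15)
  = 26.8050 / 0.7700 = 34.812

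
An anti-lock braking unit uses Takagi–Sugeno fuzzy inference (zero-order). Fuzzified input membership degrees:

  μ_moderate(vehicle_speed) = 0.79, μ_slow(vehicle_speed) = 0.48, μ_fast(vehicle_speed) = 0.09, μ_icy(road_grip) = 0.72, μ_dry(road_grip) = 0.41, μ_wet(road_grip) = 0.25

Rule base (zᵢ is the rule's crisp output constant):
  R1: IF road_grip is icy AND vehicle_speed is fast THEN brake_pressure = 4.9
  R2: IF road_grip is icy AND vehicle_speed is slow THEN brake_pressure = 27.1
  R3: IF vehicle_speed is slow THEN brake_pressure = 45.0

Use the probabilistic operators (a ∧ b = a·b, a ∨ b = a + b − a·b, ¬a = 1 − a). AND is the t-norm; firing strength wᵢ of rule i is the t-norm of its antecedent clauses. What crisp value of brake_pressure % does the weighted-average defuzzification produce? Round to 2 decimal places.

R1 (z=4.9): icy=0.72, fast=0.09; AND[a·b] → w = 0.0648
R2 (z=27.1): icy=0.72, slow=0.48; AND[a·b] → w = 0.3456
R3 (z=45.0): slow=0.48 → w = 0.4800
Weighted average = (0.0648·4.9 + 0.3456·27.1 + 0.4800·45.0) / (0.0648 + 0.3456 + 0.4800)
  = 31.2833 / 0.8904 = 35.13

35.13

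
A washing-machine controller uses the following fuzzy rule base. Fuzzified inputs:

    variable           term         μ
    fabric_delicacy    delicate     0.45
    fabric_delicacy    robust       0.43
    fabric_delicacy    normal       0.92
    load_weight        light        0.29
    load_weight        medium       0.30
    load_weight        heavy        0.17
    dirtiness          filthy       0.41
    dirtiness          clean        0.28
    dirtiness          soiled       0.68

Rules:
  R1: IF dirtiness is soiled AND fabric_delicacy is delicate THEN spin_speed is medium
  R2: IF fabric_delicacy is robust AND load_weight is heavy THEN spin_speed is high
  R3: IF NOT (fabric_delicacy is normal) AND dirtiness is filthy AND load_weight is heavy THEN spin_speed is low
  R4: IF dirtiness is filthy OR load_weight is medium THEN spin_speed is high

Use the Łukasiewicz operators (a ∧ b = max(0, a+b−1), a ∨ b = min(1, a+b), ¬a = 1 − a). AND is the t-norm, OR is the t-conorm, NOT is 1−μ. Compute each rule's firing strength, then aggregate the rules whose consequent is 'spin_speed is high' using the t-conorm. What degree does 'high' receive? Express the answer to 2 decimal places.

0.71

R1: soiled=0.68, delicate=0.45; AND[max(0, a+b−1)] → w = 0.13
R2: robust=0.43, heavy=0.17; AND[max(0, a+b−1)] → w = 0.00
R3: ¬normal=1−0.92=0.08, filthy=0.41, heavy=0.17; AND[max(0, a+b−1)] → w = 0.00
R4: filthy=0.41, medium=0.30; OR[min(1, a+b)] → w = 0.71
Rules with consequent 'high': {R2, R4} → strengths 0.00, 0.71
Aggregate via t-conorm [min(1, a+b)]: 0.71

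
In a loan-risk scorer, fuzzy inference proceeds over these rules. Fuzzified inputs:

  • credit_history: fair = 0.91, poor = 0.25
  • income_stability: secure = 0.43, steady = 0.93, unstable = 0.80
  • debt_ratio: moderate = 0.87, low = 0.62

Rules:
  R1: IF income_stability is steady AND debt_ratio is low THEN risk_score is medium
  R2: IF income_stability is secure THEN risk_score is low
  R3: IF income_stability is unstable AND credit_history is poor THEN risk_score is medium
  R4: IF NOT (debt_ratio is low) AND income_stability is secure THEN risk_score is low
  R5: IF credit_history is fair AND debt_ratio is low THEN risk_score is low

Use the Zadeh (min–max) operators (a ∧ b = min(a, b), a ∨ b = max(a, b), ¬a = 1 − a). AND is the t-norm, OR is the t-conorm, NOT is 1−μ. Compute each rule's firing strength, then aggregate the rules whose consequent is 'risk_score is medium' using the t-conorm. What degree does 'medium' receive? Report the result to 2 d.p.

0.62

R1: steady=0.93, low=0.62; AND[min(a, b)] → w = 0.62
R2: secure=0.43 → w = 0.43
R3: unstable=0.80, poor=0.25; AND[min(a, b)] → w = 0.25
R4: ¬low=1−0.62=0.38, secure=0.43; AND[min(a, b)] → w = 0.38
R5: fair=0.91, low=0.62; AND[min(a, b)] → w = 0.62
Rules with consequent 'medium': {R1, R3} → strengths 0.62, 0.25
Aggregate via t-conorm [max(a, b)]: 0.62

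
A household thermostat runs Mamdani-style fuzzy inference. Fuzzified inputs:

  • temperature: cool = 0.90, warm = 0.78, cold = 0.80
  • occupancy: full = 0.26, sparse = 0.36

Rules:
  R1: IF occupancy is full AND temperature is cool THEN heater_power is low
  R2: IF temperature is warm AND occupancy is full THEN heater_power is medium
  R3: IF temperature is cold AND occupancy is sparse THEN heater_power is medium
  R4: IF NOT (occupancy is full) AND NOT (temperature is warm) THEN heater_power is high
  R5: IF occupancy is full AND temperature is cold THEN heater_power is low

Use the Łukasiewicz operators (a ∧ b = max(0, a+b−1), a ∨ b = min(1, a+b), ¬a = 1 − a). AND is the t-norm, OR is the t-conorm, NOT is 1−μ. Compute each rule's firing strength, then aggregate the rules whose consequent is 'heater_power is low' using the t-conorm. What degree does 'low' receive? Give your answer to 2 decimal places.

0.22

R1: full=0.26, cool=0.90; AND[max(0, a+b−1)] → w = 0.16
R2: warm=0.78, full=0.26; AND[max(0, a+b−1)] → w = 0.04
R3: cold=0.80, sparse=0.36; AND[max(0, a+b−1)] → w = 0.16
R4: ¬full=1−0.26=0.74, ¬warm=1−0.78=0.22; AND[max(0, a+b−1)] → w = 0.00
R5: full=0.26, cold=0.80; AND[max(0, a+b−1)] → w = 0.06
Rules with consequent 'low': {R1, R5} → strengths 0.16, 0.06
Aggregate via t-conorm [min(1, a+b)]: 0.22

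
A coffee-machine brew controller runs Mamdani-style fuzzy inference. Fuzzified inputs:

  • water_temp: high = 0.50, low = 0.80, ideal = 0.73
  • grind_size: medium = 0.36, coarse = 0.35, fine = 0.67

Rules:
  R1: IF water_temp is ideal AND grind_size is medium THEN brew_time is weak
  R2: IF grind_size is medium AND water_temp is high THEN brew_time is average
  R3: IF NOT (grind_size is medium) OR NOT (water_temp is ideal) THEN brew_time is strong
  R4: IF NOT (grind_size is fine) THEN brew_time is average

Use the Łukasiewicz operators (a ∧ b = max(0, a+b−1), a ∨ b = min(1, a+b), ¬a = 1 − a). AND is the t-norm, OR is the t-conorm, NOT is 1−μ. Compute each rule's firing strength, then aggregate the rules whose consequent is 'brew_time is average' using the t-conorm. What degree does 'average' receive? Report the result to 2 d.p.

R1: ideal=0.73, medium=0.36; AND[max(0, a+b−1)] → w = 0.09
R2: medium=0.36, high=0.50; AND[max(0, a+b−1)] → w = 0.00
R3: ¬medium=1−0.36=0.64, ¬ideal=1−0.73=0.27; OR[min(1, a+b)] → w = 0.91
R4: ¬fine=1−0.67=0.33 → w = 0.33
Rules with consequent 'average': {R2, R4} → strengths 0.00, 0.33
Aggregate via t-conorm [min(1, a+b)]: 0.33

0.33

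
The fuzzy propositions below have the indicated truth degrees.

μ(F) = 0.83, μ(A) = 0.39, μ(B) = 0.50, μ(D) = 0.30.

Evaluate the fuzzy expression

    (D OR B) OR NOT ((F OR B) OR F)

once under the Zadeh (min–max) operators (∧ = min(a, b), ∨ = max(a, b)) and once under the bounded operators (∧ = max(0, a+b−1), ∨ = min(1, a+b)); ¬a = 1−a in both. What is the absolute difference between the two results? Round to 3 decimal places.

Under Zadeh (min–max):
  D OR B = max(a, b) on (0.30, 0.50) = 0.50
  F OR B = max(a, b) on (0.83, 0.50) = 0.83
  (F OR B) OR F = max(a, b) on (0.83, 0.83) = 0.83
  NOT ((F OR B) OR F) = 1 − 0.83 = 0.17
  (D OR B) OR NOT ((F OR B) OR F) = max(a, b) on (0.50, 0.17) = 0.50
  → value = 0.5000
Under bounded:
  D OR B = min(1, a+b) on (0.30, 0.50) = 0.80
  F OR B = min(1, a+b) on (0.83, 0.50) = 1.00
  (F OR B) OR F = min(1, a+b) on (1.00, 0.83) = 1.00
  NOT ((F OR B) OR F) = 1 − 1.00 = 0.00
  (D OR B) OR NOT ((F OR B) OR F) = min(1, a+b) on (0.80, 0.00) = 0.80
  → value = 0.8000
|0.5000 − 0.8000| = 0.300

0.300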